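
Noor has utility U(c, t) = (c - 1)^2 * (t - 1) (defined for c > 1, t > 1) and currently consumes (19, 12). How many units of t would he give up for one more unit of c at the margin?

MU_c = 2·(c−1)·(t−1), MU_t = (c−1)^2.
MRS = (2/1)·(t−1)/(c−1).
At (19, 12): MRS = 11/9.
That is, one extra unit of c is worth 11/9 units of t at the margin.

MRS = 11/9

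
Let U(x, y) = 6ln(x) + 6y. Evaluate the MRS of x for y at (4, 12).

MRS = 0.25

MU_x = 6/x, MU_y = 6.
MRS = 6/x ÷ 6.
At (4, 12): MRS = 0.25.
That is, one extra unit of x is worth 0.25 units of y at the margin.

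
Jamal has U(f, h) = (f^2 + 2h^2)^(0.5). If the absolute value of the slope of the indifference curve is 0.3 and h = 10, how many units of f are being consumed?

f = 6

For CES with ρ = 2, MRS = (1/2)·(h/f)^(-1).
Setting (1/2)·(10/f)^(-1) = 0.3 gives (10/f)^(-1) = 0.6, so 10/f = 5/3 and f = 6.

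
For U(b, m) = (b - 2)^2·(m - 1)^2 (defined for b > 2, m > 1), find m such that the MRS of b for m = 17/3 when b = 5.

m = 18

MU_b = 2·(b−2)·(m−1)^2, MU_m = 2·(b−2)^2·(m−1).
MRS = (m−1)/(b−2).
Substitute b = 5: MRS = (m − 1)/3. Setting this equal to 17/3 gives m − 1 = (17/3)·3 = 17, so m = 18.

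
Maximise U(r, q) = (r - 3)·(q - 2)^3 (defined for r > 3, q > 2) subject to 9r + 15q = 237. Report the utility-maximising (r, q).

r* = 8, q* = 11

MU_r = (q−2)^3, MU_q = 3·(r−3)·(q−2)^2.
MRS = (1/3)·(q−2)/(r−3).
Tangency: set MRS = p_r/p_q = 9/15 = 0.6.
So (1/3)·(q − 2)/(r − 3) = 0.6, i.e. (q − 2) = 1.8·(r − 3).
Rewrite the budget in excess-of-subsistence terms: 9·(r − 3) + 15·(q − 2) = 237 − 9·3 − 15·2 = 180.
Substituting, 36·(r − 3) = 180, so r − 3 = 5 and r* = 8.
Then q − 2 = 1.8·5 = 9, so q* = 11.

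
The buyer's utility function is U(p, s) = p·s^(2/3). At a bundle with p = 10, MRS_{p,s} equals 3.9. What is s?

s = 26

MU_p = s^(2/3) and MU_s = 2/3·p·s^(-1/3).
MRS = MU_p/MU_s = (1.5)·s/p.
Substitute p = 10: MRS = s/(20/3). Setting s/(20/3) = 3.9 gives s = 3.9·(20/3) = 26.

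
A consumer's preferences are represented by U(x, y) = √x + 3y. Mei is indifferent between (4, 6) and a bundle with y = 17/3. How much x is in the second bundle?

x = 9

U(4, 6) = 20.
Set U(x, 17/3) = 20 and solve.
With y = 17/3: √x = 20 − 3·17/3 = 3, so √x = 3 and x = 9.
Check: U(9, 17/3) = 20.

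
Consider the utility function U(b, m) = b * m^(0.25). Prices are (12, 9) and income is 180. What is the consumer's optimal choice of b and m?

MU_b = m^(0.25) and MU_m = 0.25·b·m^(-0.75).
MRS = MU_b/MU_m = (4)·m/b.
Tangency: set MRS = p_b/p_m = 12/9 = 4/3.
So (4)·m/b = 4/3, i.e. m = (1/3)·b.
Substitute into the budget 12·b + 9·m = 180: 15·b = 180, so b* = 12.
Then m* = (1/3)·12 = 4.

b* = 12, m* = 4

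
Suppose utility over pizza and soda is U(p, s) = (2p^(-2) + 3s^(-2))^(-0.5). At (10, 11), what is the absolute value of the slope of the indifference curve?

MRS = 1331/1500

For CES with ρ = -2, MRS = (2/3)·(s/p)^3.
At (10, 11): MRS = 1331/1500.
That is, one extra unit of p is worth 1331/1500 units of s at the margin.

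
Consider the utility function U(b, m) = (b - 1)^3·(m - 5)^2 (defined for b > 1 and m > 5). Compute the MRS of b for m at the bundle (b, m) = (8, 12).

MU_b = 3·(b−1)^2·(m−5)^2, MU_m = 2·(b−1)^3·(m−5).
MRS = (3/2)·(m−5)/(b−1).
At (8, 12): MRS = 1.5.
So at (8, 12) the consumer would give up 1.5 units of m for one more unit of b.

MRS = 1.5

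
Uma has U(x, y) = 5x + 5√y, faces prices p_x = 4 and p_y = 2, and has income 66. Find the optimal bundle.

x* = 16, y* = 1

MU_x = 5, MU_y = 5/(2√y).
MRS = 5 ÷ (5/(2√y)).
Tangency: set MRS = p_x/p_y = 4/2 = 2.
MRS depends only on y: 2·√y = 2 ⇒ √y = 2/2 = 1 ⇒ y* = 1.
From the budget, 4·x = 66 − 2·1 = 64, so x* = 16.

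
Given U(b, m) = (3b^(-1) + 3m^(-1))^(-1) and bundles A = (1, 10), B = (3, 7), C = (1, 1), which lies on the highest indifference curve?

Evaluate utility at each bundle:
U(A) = 0.303.
U(B) = 0.700.
U(C) = 0.167.
Highest utility is B, so B ≻ A ≻ C.

Bundle B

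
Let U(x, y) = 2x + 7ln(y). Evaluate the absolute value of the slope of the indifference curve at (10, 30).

MRS = 60/7

MU_x = 2, MU_y = 7/y.
MRS = 2 ÷ (7/y).
At (10, 30): MRS = 60/7.
So at (10, 30) the consumer would give up 60/7 units of y for one more unit of x.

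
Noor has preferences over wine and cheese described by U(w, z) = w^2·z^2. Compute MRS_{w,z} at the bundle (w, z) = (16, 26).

MRS = 1.625

MU_w = 2·w·z^2 and MU_z = 2·w^2·z.
MRS = MU_w/MU_z = z/w.
At (16, 26): MRS = 1.625.
That is, one extra unit of w is worth 1.625 units of z at the margin.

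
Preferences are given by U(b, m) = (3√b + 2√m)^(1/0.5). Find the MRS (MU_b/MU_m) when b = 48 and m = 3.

For CES with ρ = 0.5, MRS = (3/2)·√(m/b).
At (48, 3): MRS = 0.375.
So at (48, 3) the consumer would give up 0.375 units of m for one more unit of b.

MRS = 0.375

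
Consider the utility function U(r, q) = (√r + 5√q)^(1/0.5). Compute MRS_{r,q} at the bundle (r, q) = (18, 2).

For CES with ρ = 0.5, MRS = (1/5)·√(q/r).
At (18, 2): MRS = 1/15.
The indifference curve has slope −1/15 at this bundle.

MRS = 1/15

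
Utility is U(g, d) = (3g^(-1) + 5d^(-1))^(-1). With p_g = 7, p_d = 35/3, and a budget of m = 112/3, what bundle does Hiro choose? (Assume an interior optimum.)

g* = 2, d* = 2

For CES with ρ = -1, MRS = (3/5)·(d/g)^2.
Tangency: set MRS = p_g/p_d = 7/(35/3) = 0.6.
So (d/g)^2 = 1; taking the square root, d/g = 1, i.e. d = g.
Substitute into the budget 7·g + (35/3)·d = 112/3: (56/3)·g = 112/3, so g* = 2 and d* = 2.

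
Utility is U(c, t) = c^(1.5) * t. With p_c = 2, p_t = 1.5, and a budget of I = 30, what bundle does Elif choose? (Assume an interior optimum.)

c* = 9, t* = 8

MU_c = 1.5·√c·t and MU_t = c^(1.5).
MRS = MU_c/MU_t = (1.5)·t/c.
Tangency: set MRS = p_c/p_t = 2/1.5 = 4/3.
So (1.5)·t/c = 4/3, i.e. t = (8/9)·c.
Substitute into the budget 2·c + 1.5·t = 30: (10/3)·c = 30, so c* = 9.
Then t* = (8/9)·9 = 8.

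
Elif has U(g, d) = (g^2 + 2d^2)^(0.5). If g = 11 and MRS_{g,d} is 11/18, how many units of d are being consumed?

For CES with ρ = 2, MRS = (1/2)·(d/g)^(-1).
Setting (1/2)·(d/11)^(-1) = 11/18 gives (d/11)^(-1) = 11/9, so d/11 = 9/11 and d = 9.

d = 9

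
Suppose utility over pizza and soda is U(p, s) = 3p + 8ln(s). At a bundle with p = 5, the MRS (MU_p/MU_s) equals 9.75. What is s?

s = 26

MU_p = 3, MU_s = 8/s.
MRS = 3 ÷ (8/s).
MRS depends only on s: 0.375·s = 9.75 ⇒ s = 9.75/0.375 = 26.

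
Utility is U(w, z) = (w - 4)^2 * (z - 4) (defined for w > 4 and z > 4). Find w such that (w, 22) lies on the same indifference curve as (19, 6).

w = 9

U(19, 6) = 450.
Set U(w, 22) = 450 and solve.
With z = 22: (22 − 4) = 18, so (w − 4)^2 = 450/18 = 25.
Taking the square root (with w > 4): w − 4 = 5, so w = 9.
Check: U(9, 22) = 450.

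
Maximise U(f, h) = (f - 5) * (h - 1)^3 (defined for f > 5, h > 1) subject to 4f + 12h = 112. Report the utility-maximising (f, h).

MU_f = (h−1)^3, MU_h = 3·(f−5)·(h−1)^2.
MRS = (1/3)·(h−1)/(f−5).
Tangency: set MRS = p_f/p_h = 4/12 = 1/3.
So (1/3)·(h − 1)/(f − 5) = 1/3, i.e. (h − 1) = (f − 5).
Rewrite the budget in excess-of-subsistence terms: 4·(f − 5) + 12·(h − 1) = 112 − 4·5 − 12·1 = 80.
Substituting, 16·(f − 5) = 80, so f − 5 = 5 and f* = 10.
Then h − 1 = 5, so h* = 6.

f* = 10, h* = 6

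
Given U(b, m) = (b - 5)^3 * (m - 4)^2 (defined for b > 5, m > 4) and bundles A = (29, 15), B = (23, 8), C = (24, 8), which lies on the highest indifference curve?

Evaluate utility at each bundle:
U(A) = 1672704.
U(B) = 93312.
U(C) = 109744.
Highest utility is A, so A ≻ C ≻ B.

Bundle A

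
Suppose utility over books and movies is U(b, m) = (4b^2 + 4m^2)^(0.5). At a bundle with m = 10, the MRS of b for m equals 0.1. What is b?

b = 1

For CES with ρ = 2, MRS = (m/b)^(-1).
Setting (10/b)^(-1) = 0.1 gives 10/b = 10 and b = 1.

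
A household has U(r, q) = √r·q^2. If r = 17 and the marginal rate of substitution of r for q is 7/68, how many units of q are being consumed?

q = 7

MU_r = 0.5·r^(-0.5)·q^2 and MU_q = 2·√r·q.
MRS = MU_r/MU_q = (0.25)·q/r.
Substitute r = 17: MRS = q/68. Setting q/68 = 7/68 gives q = (7/68)·68 = 7.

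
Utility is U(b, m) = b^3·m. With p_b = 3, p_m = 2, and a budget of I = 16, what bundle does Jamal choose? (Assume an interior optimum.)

b* = 4, m* = 2

MU_b = 3·b^2·m and MU_m = b^3.
MRS = MU_b/MU_m = (3/1)·m/b.
Tangency: set MRS = p_b/p_m = 3/2 = 1.5.
So (3/1)·m/b = 1.5, i.e. m = 0.5·b.
Substitute into the budget 3·b + 2·m = 16: 4·b = 16, so b* = 4.
Then m* = 0.5·4 = 2.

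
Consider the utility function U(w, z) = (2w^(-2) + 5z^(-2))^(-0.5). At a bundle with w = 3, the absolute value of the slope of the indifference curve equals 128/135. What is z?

z = 4

For CES with ρ = -2, MRS = (2/5)·(z/w)^3.
Setting (2/5)·(z/3)^3 = 128/135 gives (z/3)^3 = 64/27, so z/3 = 4/3 and z = 4.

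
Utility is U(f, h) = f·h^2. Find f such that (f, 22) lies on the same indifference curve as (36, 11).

U(36, 11) = 4356.
Set U(f, 22) = 4356 and solve.
With h = 22: 22^2 = 484, so f = 4356/484 = 9.
Check: U(9, 22) = 4356.

f = 9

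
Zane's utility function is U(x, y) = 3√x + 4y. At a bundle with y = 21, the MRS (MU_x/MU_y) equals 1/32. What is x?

MU_x = 3/(2√x), MU_y = 4.
MRS = 3/(2√x) ÷ 4.
MRS depends only on x: 0.375/√x = 1/32 ⇒ √x = 0.375/(1/32) = 12 ⇒ x = 144.

x = 144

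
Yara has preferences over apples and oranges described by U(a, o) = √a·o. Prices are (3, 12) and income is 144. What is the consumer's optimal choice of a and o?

a* = 16, o* = 8

MU_a = 0.5·a^(-0.5)·o and MU_o = √a.
MRS = MU_a/MU_o = (0.5)·o/a.
Tangency: set MRS = p_a/p_o = 3/12 = 0.25.
So (0.5)·o/a = 0.25, i.e. o = 0.5·a.
Substitute into the budget 3·a + 12·o = 144: 9·a = 144, so a* = 16.
Then o* = 0.5·16 = 8.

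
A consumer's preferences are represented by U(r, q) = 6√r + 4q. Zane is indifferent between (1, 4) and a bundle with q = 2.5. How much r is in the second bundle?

r = 4

U(1, 4) = 22.
Set U(r, 2.5) = 22 and solve.
With q = 2.5: 6√r = 22 − 4·2.5 = 12, so √r = 2 and r = 4.
Check: U(4, 2.5) = 22.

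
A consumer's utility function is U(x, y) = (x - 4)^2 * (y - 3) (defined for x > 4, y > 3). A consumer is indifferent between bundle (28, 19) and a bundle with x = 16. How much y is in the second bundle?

y = 67

U(28, 19) = 9216.
Set U(16, y) = 9216 and solve.
With x = 16: (16 − 4)^2 = 144, so (y − 3) = 9216/144 = 64.
So y = 3 + 64 = 67.
Check: U(16, 67) = 9216.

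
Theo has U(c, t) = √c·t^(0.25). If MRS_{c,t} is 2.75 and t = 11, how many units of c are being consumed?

MU_c = 0.5·c^(-0.5)·t^(0.25) and MU_t = 0.25·√c·t^(-0.75).
MRS = MU_c/MU_t = (2)·t/c.
Substitute t = 11: MRS = 22/c. Setting 22/c = 2.75 gives c = 22/2.75 = 8.

c = 8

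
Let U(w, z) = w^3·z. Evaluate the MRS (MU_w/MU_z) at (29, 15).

MU_w = 3·w^2·z and MU_z = w^3.
MRS = MU_w/MU_z = (3/1)·z/w.
At (29, 15): MRS = 45/29.
That is, one extra unit of w is worth 45/29 units of z at the margin.

MRS = 45/29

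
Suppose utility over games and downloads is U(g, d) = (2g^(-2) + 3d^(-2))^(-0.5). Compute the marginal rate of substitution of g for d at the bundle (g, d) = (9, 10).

MRS = 2000/2187

For CES with ρ = -2, MRS = (2/3)·(d/g)^3.
At (9, 10): MRS = 2000/2187.
So at (9, 10) the consumer would give up 2000/2187 units of d for one more unit of g.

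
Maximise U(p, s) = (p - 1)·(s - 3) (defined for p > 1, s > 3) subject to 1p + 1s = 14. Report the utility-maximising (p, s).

p* = 6, s* = 8

MU_p = (s−3), MU_s = (p−1).
MRS = (s−3)/(p−1).
Tangency: set MRS = p_p/p_s = 1/1 = 1.
So (s − 3)/(p − 1) = 1, i.e. (s − 3) = (p − 1).
Rewrite the budget in excess-of-subsistence terms: 1·(p − 1) + 1·(s − 3) = 14 − 1·1 − 1·3 = 10.
Substituting, 2·(p − 1) = 10, so p − 1 = 5 and p* = 6.
Then s − 3 = 5, so s* = 8.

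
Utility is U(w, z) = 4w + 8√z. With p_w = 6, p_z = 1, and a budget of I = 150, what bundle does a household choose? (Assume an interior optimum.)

MU_w = 4, MU_z = 8/(2√z).
MRS = 4 ÷ (8/(2√z)).
Tangency: set MRS = p_w/p_z = 6/1 = 6.
MRS depends only on z: √z = 6 ⇒ √z = 6 ⇒ z* = 36.
From the budget, 6·w = 150 − 1·36 = 114, so w* = 19.

w* = 19, z* = 36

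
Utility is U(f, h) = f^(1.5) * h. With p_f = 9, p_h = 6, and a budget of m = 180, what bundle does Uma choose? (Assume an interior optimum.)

f* = 12, h* = 12

MU_f = 1.5·√f·h and MU_h = f^(1.5).
MRS = MU_f/MU_h = (1.5)·h/f.
Tangency: set MRS = p_f/p_h = 9/6 = 1.5.
So (1.5)·h/f = 1.5, i.e. h = f.
Substitute into the budget 9·f + 6·h = 180: 15·f = 180, so f* = 12.
Then h* = 12.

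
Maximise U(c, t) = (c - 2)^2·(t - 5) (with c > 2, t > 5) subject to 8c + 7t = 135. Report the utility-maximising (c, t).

c* = 9, t* = 9

MU_c = 2·(c−2)·(t−5), MU_t = (c−2)^2.
MRS = (2/1)·(t−5)/(c−2).
Tangency: set MRS = p_c/p_t = 8/7.
So (2/1)·(t − 5)/(c − 2) = 8/7, i.e. (t − 5) = (4/7)·(c − 2).
Rewrite the budget in excess-of-subsistence terms: 8·(c − 2) + 7·(t − 5) = 135 − 8·2 − 7·5 = 84.
Substituting, 12·(c − 2) = 84, so c − 2 = 7 and c* = 9.
Then t − 5 = (4/7)·7 = 4, so t* = 9.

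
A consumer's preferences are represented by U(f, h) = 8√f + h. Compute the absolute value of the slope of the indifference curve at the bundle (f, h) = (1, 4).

MRS = 4

MU_f = 8/(2√f), MU_h = 1.
MRS = 8/(2√f) ÷ 1.
At (1, 4): MRS = 4.
So at (1, 4) the consumer would give up 4 units of h for one more unit of f.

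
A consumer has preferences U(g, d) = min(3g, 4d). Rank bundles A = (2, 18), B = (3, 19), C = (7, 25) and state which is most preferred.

Evaluate utility at each bundle:
U(A) = 6.
U(B) = 9.
U(C) = 21.
Highest utility is C, so C ≻ B ≻ A.

Bundle C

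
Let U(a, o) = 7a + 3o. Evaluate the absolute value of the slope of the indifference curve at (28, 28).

MRS = 7/3

MU_a = 7, MU_o = 3, so MRS = 7/3 at every bundle.
At (28, 28): MRS = 7/3.
So at (28, 28) the consumer would give up 7/3 units of o for one more unit of a.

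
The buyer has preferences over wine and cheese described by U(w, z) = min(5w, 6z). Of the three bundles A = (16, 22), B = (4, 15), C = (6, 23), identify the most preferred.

Evaluate utility at each bundle:
U(A) = 80.
U(B) = 20.
U(C) = 30.
Highest utility is A, so A ≻ C ≻ B.

Bundle A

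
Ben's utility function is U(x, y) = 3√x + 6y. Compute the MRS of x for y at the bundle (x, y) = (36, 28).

MU_x = 3/(2√x), MU_y = 6.
MRS = 3/(2√x) ÷ 6.
At (36, 28): MRS = 1/24.
So at (36, 28) the consumer would give up 1/24 units of y for one more unit of x.

MRS = 1/24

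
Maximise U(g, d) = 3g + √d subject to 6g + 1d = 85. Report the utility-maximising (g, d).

g* = 14, d* = 1

MU_g = 3, MU_d = 1/(2√d).
MRS = 3 ÷ (1/(2√d)).
Tangency: set MRS = p_g/p_d = 6/1 = 6.
MRS depends only on d: 6·√d = 6 ⇒ √d = 6/6 = 1 ⇒ d* = 1.
From the budget, 6·g = 85 − 1·1 = 84, so g* = 14.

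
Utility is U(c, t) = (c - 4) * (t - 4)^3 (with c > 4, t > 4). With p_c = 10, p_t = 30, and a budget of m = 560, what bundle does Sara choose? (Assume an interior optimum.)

c* = 14, t* = 14

MU_c = (t−4)^3, MU_t = 3·(c−4)·(t−4)^2.
MRS = (1/3)·(t−4)/(c−4).
Tangency: set MRS = p_c/p_t = 10/30 = 1/3.
So (1/3)·(t − 4)/(c − 4) = 1/3, i.e. (t − 4) = (c − 4).
Rewrite the budget in excess-of-subsistence terms: 10·(c − 4) + 30·(t − 4) = 560 − 10·4 − 30·4 = 400.
Substituting, 40·(c − 4) = 400, so c − 4 = 10 and c* = 14.
Then t − 4 = 10, so t* = 14.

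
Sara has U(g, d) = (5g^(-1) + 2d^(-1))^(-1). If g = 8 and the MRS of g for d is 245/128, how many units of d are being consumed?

d = 7

For CES with ρ = -1, MRS = (5/2)·(d/g)^2.
Setting (5/2)·(d/8)^2 = 245/128 gives (d/8)^2 = 49/64, so d/8 = 0.875 and d = 7.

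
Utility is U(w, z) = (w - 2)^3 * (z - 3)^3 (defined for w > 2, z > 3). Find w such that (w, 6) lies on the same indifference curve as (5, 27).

U(5, 27) = 373248.
Set U(w, 6) = 373248 and solve.
With z = 6: (6 − 3)^3 = 27, so (w − 2)^3 = 373248/27 = 13824.
Taking the cube root (with w > 2): w − 2 = 24, so w = 26.
Check: U(26, 6) = 373248.

w = 26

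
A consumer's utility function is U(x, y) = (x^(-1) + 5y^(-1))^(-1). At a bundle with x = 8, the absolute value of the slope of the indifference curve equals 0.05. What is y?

y = 4

For CES with ρ = -1, MRS = (1/5)·(y/x)^2.
Setting (1/5)·(y/8)^2 = 0.05 gives (y/8)^2 = 0.25, so y/8 = 0.5 and y = 4.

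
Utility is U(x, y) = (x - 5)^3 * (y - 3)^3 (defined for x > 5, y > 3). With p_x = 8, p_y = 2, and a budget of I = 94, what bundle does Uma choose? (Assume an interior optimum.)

MU_x = 3·(x−5)^2·(y−3)^3, MU_y = 3·(x−5)^3·(y−3)^2.
MRS = (y−3)/(x−5).
Tangency: set MRS = p_x/p_y = 8/2 = 4.
So (y − 3)/(x − 5) = 4, i.e. (y − 3) = 4·(x − 5).
Rewrite the budget in excess-of-subsistence terms: 8·(x − 5) + 2·(y − 3) = 94 − 8·5 − 2·3 = 48.
Substituting, 16·(x − 5) = 48, so x − 5 = 3 and x* = 8.
Then y − 3 = 4·3 = 12, so y* = 15.

x* = 8, y* = 15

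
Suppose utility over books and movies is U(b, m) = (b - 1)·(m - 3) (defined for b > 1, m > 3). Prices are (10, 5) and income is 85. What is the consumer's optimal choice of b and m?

b* = 4, m* = 9

MU_b = (m−3), MU_m = (b−1).
MRS = (m−3)/(b−1).
Tangency: set MRS = p_b/p_m = 10/5 = 2.
So (m − 3)/(b − 1) = 2, i.e. (m − 3) = 2·(b − 1).
Rewrite the budget in excess-of-subsistence terms: 10·(b − 1) + 5·(m − 3) = 85 − 10·1 − 5·3 = 60.
Substituting, 20·(b − 1) = 60, so b − 1 = 3 and b* = 4.
Then m − 3 = 2·3 = 6, so m* = 9.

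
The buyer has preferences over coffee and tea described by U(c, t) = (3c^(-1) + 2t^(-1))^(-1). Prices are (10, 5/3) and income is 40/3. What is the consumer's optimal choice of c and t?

For CES with ρ = -1, MRS = (3/2)·(t/c)^2.
Tangency: set MRS = p_c/p_t = 10/(5/3) = 6.
So (t/c)^2 = 4; taking the square root, t/c = 2, i.e. t = 2·c.
Substitute into the budget 10·c + (5/3)·t = 40/3: (40/3)·c = 40/3, so c* = 1 and t* = 2·1 = 2.

c* = 1, t* = 2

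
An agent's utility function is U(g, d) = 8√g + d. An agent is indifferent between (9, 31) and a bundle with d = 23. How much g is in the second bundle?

U(9, 31) = 55.
Set U(g, 23) = 55 and solve.
With d = 23: 8√g = 55 − 23 = 32, so √g = 4 and g = 16.
Check: U(16, 23) = 55.

g = 16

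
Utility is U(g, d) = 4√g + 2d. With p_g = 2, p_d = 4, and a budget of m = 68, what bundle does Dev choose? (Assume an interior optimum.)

MU_g = 4/(2√g), MU_d = 2.
MRS = 4/(2√g) ÷ 2.
Tangency: set MRS = p_g/p_d = 2/4 = 0.5.
MRS depends only on g: 1/√g = 0.5 ⇒ √g = 1/0.5 = 2 ⇒ g* = 4.
From the budget, 4·d = 68 − 2·4 = 60, so d* = 15.

g* = 4, d* = 15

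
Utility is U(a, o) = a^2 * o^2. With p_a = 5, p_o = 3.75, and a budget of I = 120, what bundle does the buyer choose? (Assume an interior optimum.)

a* = 12, o* = 16

MU_a = 2·a·o^2 and MU_o = 2·a^2·o.
MRS = MU_a/MU_o = o/a.
Tangency: set MRS = p_a/p_o = 5/3.75 = 4/3.
So o/a = 4/3, i.e. o = (4/3)·a.
Substitute into the budget 5·a + 3.75·o = 120: 10·a = 120, so a* = 12.
Then o* = (4/3)·12 = 16.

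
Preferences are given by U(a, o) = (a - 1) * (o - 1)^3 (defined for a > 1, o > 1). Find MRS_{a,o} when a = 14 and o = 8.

MU_a = (o−1)^3, MU_o = 3·(a−1)·(o−1)^2.
MRS = (1/3)·(o−1)/(a−1).
At (14, 8): MRS = 7/39.
So at (14, 8) the consumer would give up 7/39 units of o for one more unit of a.

MRS = 7/39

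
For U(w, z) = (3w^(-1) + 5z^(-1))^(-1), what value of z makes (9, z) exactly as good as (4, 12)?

z = 6

U depends on (w, z) only through S = 3w^(-1) + 5z^(-1), so equal utility means equal S. At (4, 12): S = 7/6.
With w = 9: 3·9^(-1) = 1/3, so 5z^(-1) = 7/6 − 1/3 = 5/6, i.e. z^(-1) = 1/6.
Hence z = 1/(1/6) = 6.
Check: U(9, 6) = 0.8571.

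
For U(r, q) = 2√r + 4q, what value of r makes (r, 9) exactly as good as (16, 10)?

r = 36

U(16, 10) = 48.
Set U(r, 9) = 48 and solve.
With q = 9: 2√r = 48 − 4·9 = 12, so √r = 6 and r = 36.
Check: U(36, 9) = 48.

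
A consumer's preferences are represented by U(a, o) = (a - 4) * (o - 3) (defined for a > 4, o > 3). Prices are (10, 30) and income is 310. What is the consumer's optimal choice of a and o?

MU_a = (o−3), MU_o = (a−4).
MRS = (o−3)/(a−4).
Tangency: set MRS = p_a/p_o = 10/30 = 1/3.
So (o − 3)/(a − 4) = 1/3, i.e. (o − 3) = (1/3)·(a − 4).
Rewrite the budget in excess-of-subsistence terms: 10·(a − 4) + 30·(o − 3) = 310 − 10·4 − 30·3 = 180.
Substituting, 20·(a − 4) = 180, so a − 4 = 9 and a* = 13.
Then o − 3 = (1/3)·9 = 3, so o* = 6.

a* = 13, o* = 6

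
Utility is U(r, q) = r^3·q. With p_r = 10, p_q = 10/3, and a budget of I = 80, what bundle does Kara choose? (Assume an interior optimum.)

MU_r = 3·r^2·q and MU_q = r^3.
MRS = MU_r/MU_q = (3/1)·q/r.
Tangency: set MRS = p_r/p_q = 10/(10/3) = 3.
So (3/1)·q/r = 3, i.e. q = r.
Substitute into the budget 10·r + (10/3)·q = 80: (40/3)·r = 80, so r* = 6.
Then q* = 6.

r* = 6, q* = 6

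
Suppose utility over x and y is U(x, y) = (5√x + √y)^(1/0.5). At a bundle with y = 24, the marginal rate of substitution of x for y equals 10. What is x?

x = 6

For CES with ρ = 0.5, MRS = (5/1)·√(y/x).
Setting (5/1)·√(24/x) = 10 gives √(24/x) = 2, so 24/x = 4 and x = 6.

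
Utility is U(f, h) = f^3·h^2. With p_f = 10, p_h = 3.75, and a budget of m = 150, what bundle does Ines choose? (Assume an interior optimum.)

f* = 9, h* = 16

MU_f = 3·f^2·h^2 and MU_h = 2·f^3·h.
MRS = MU_f/MU_h = (3/2)·h/f.
Tangency: set MRS = p_f/p_h = 10/3.75 = 8/3.
So (3/2)·h/f = 8/3, i.e. h = (16/9)·f.
Substitute into the budget 10·f + 3.75·h = 150: (50/3)·f = 150, so f* = 9.
Then h* = (16/9)·9 = 16.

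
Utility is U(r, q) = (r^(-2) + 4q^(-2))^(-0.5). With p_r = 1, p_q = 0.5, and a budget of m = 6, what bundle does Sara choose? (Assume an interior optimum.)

r* = 3, q* = 6

For CES with ρ = -2, MRS = (1/4)·(q/r)^3.
Tangency: set MRS = p_r/p_q = 1/0.5 = 2.
So (q/r)^3 = 8; taking the cube root, q/r = 2, i.e. q = 2·r.
Substitute into the budget 1·r + 0.5·q = 6: 2·r = 6, so r* = 3 and q* = 2·3 = 6.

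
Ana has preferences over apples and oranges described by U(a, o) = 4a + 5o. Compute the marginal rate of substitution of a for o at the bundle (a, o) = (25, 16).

MRS = 0.8

MU_a = 4, MU_o = 5, so MRS = 4/5 = 0.8 at every bundle.
At (25, 16): MRS = 0.8.
The indifference curve has slope −0.8 at this bundle.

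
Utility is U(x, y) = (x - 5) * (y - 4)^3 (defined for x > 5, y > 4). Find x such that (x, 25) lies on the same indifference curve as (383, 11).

U(383, 11) = 129654.
Set U(x, 25) = 129654 and solve.
With y = 25: (25 − 4)^3 = 9261, so (x − 5) = 129654/9261 = 14.
So x = 5 + 14 = 19.
Check: U(19, 25) = 129654.

x = 19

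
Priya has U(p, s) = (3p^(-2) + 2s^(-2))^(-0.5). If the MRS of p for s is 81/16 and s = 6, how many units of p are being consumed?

For CES with ρ = -2, MRS = (3/2)·(s/p)^3.
Setting (3/2)·(6/p)^3 = 81/16 gives (6/p)^3 = 3.375, so 6/p = 1.5 and p = 4.

p = 4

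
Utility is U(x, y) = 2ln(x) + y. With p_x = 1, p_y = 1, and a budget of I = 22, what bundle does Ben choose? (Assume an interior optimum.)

x* = 2, y* = 20

MU_x = 2/x, MU_y = 1.
MRS = 2/x ÷ 1.
Tangency: set MRS = p_x/p_y = 1/1 = 1.
MRS depends only on x: 2/x = 1 ⇒ x* = 2/1 = 2.
From the budget, 1·y = 22 − 1·2 = 20, so y* = 20.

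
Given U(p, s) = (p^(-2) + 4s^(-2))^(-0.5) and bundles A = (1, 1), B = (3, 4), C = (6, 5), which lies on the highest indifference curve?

Evaluate utility at each bundle:
U(A) = 0.447.
U(B) = 1.664.
U(C) = 2.308.
Highest utility is C, so C ≻ B ≻ A.

Bundle C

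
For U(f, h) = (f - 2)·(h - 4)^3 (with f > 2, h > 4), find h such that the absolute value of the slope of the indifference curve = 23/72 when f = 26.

MU_f = (h−4)^3, MU_h = 3·(f−2)·(h−4)^2.
MRS = (1/3)·(h−4)/(f−2).
Substitute f = 26: MRS = (h − 4)/72. Setting this equal to 23/72 gives h − 4 = (23/72)·72 = 23, so h = 27.

h = 27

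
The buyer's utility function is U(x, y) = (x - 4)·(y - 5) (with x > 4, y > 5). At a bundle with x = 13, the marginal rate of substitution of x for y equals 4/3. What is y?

y = 17

MU_x = (y−5), MU_y = (x−4).
MRS = (y−5)/(x−4).
Substitute x = 13: MRS = (y − 5)/9. Setting this equal to 4/3 gives y − 5 = (4/3)·9 = 12, so y = 17.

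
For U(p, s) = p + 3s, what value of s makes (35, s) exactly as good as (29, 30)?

s = 28

U(29, 30) = 119.
Set U(35, s) = 119 and solve.
35 + 3s = 119 ⇒ 3s = 84 ⇒ s = 28.
Check: U(35, 28) = 119.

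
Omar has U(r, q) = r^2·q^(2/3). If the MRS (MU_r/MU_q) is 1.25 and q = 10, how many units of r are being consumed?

r = 24

MU_r = 2·r·q^(2/3) and MU_q = 2/3·r^2·q^(-1/3).
MRS = MU_r/MU_q = (3)·q/r.
Substitute q = 10: MRS = 30/r. Setting 30/r = 1.25 gives r = 30/1.25 = 24.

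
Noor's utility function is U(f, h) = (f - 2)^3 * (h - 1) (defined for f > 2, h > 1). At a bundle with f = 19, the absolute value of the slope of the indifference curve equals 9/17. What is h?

h = 4

MU_f = 3·(f−2)^2·(h−1), MU_h = (f−2)^3.
MRS = (3/1)·(h−1)/(f−2).
Substitute f = 19: MRS = (h − 1)/(17/3). Setting this equal to 9/17 gives h − 1 = (9/17)·(17/3) = 3, so h = 4.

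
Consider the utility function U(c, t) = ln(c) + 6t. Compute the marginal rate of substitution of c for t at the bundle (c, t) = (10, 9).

MRS = 1/60

MU_c = 1/c, MU_t = 6.
MRS = 1/c ÷ 6.
At (10, 9): MRS = 1/60.
That is, one extra unit of c is worth 1/60 units of t at the margin.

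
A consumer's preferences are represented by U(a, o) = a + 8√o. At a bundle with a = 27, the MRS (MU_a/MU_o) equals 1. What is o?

o = 16

MU_a = 1, MU_o = 8/(2√o).
MRS = 1 ÷ (8/(2√o)).
MRS depends only on o: 0.25·√o = 1 ⇒ √o = 1/0.25 = 4 ⇒ o = 16.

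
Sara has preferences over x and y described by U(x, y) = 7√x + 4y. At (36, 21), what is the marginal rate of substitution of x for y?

MRS = 7/48

MU_x = 7/(2√x), MU_y = 4.
MRS = 7/(2√x) ÷ 4.
At (36, 21): MRS = 7/48.
The indifference curve has slope −7/48 at this bundle.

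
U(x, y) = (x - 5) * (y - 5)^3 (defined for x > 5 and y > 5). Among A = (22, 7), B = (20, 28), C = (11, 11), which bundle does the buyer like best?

Bundle B

Evaluate utility at each bundle:
U(A) = 136.
U(B) = 182505.
U(C) = 1296.
Highest utility is B, so B ≻ C ≻ A.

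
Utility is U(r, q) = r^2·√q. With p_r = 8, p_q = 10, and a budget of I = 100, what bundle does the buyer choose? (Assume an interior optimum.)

r* = 10, q* = 2

MU_r = 2·r·√q and MU_q = 0.5·r^2·q^(-0.5).
MRS = MU_r/MU_q = (4)·q/r.
Tangency: set MRS = p_r/p_q = 8/10 = 0.8.
So (4)·q/r = 0.8, i.e. q = 0.2·r.
Substitute into the budget 8·r + 10·q = 100: 10·r = 100, so r* = 10.
Then q* = 0.2·10 = 2.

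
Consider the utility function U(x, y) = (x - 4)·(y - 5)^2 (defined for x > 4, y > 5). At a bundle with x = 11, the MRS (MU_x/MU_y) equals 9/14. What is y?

MU_x = (y−5)^2, MU_y = 2·(x−4)·(y−5).
MRS = (1/2)·(y−5)/(x−4).
Substitute x = 11: MRS = (y − 5)/14. Setting this equal to 9/14 gives y − 5 = (9/14)·14 = 9, so y = 14.

y = 14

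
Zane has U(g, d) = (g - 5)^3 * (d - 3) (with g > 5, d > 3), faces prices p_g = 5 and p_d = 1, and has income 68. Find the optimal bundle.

g* = 11, d* = 13

MU_g = 3·(g−5)^2·(d−3), MU_d = (g−5)^3.
MRS = (3/1)·(d−3)/(g−5).
Tangency: set MRS = p_g/p_d = 5/1 = 5.
So (3/1)·(d − 3)/(g − 5) = 5, i.e. (d − 3) = (5/3)·(g − 5).
Rewrite the budget in excess-of-subsistence terms: 5·(g − 5) + 1·(d − 3) = 68 − 5·5 − 1·3 = 40.
Substituting, (20/3)·(g − 5) = 40, so g − 5 = 6 and g* = 11.
Then d − 3 = (5/3)·6 = 10, so d* = 13.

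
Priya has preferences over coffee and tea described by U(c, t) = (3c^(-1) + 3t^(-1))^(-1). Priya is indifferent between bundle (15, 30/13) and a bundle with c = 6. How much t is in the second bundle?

U depends on (c, t) only through S = 3c^(-1) + 3t^(-1), so equal utility means equal S. At (15, 30/13): S = 1.5.
With c = 6: 3·6^(-1) = 0.5, so 3t^(-1) = 1.5 − 0.5 = 1, i.e. t^(-1) = 1/3.
Hence t = 1/(1/3) = 3.
Check: U(6, 3) = 0.6667.

t = 3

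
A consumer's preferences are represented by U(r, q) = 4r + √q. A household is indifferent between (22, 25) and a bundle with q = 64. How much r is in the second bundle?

r = 21.25

U(22, 25) = 93.
Set U(r, 64) = 93 and solve.
With q = 64: √64 = 8, so 4r = 93 − 8 = 85 and r = 21.25.
Check: U(21.25, 64) = 93.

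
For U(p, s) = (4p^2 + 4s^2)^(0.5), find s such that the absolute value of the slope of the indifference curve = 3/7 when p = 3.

s = 7

For CES with ρ = 2, MRS = (s/p)^(-1).
Setting (s/3)^(-1) = 3/7 gives s/3 = 7/3 and s = 7.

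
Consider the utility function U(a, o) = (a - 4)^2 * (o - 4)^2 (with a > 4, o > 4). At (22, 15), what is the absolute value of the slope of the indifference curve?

MU_a = 2·(a−4)·(o−4)^2, MU_o = 2·(a−4)^2·(o−4).
MRS = (o−4)/(a−4).
At (22, 15): MRS = 11/18.
The indifference curve has slope −11/18 at this bundle.

MRS = 11/18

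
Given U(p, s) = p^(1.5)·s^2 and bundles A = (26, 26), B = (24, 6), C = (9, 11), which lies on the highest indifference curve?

Evaluate utility at each bundle:
U(A) = 89620.367.
U(B) = 4232.718.
U(C) = 3267.000.
Highest utility is A, so A ≻ B ≻ C.

Bundle A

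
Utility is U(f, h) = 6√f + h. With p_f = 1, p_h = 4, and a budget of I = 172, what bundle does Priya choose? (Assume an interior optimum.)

f* = 144, h* = 7

MU_f = 6/(2√f), MU_h = 1.
MRS = 6/(2√f) ÷ 1.
Tangency: set MRS = p_f/p_h = 1/4 = 0.25.
MRS depends only on f: 3/√f = 0.25 ⇒ √f = 3/0.25 = 12 ⇒ f* = 144.
From the budget, 4·h = 172 − 1·144 = 28, so h* = 7.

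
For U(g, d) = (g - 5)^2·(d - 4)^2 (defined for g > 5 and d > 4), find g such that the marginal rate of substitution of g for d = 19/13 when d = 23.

MU_g = 2·(g−5)·(d−4)^2, MU_d = 2·(g−5)^2·(d−4).
MRS = (d−4)/(g−5).
Substitute d = 23: MRS = 19/(g − 5). Setting this equal to 19/13 gives g − 5 = 19/(19/13) = 13, so g = 18.

g = 18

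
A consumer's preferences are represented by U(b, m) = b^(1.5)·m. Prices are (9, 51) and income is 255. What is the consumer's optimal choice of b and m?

MU_b = 1.5·√b·m and MU_m = b^(1.5).
MRS = MU_b/MU_m = (1.5)·m/b.
Tangency: set MRS = p_b/p_m = 9/51 = 3/17.
So (1.5)·m/b = 3/17, i.e. m = (2/17)·b.
Substitute into the budget 9·b + 51·m = 255: 15·b = 255, so b* = 17.
Then m* = (2/17)·17 = 2.

b* = 17, m* = 2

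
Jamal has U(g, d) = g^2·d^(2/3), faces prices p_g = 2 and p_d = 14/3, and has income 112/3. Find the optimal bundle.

MU_g = 2·g·d^(2/3) and MU_d = 2/3·g^2·d^(-1/3).
MRS = MU_g/MU_d = (3)·d/g.
Tangency: set MRS = p_g/p_d = 2/(14/3) = 3/7.
So (3)·d/g = 3/7, i.e. d = (1/7)·g.
Substitute into the budget 2·g + (14/3)·d = 112/3: (8/3)·g = 112/3, so g* = 14.
Then d* = (1/7)·14 = 2.

g* = 14, d* = 2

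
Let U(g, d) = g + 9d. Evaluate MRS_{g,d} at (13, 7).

MRS = 1/9

MU_g = 1, MU_d = 9, so MRS = 1/9 at every bundle.
At (13, 7): MRS = 1/9.
So at (13, 7) the consumer would give up 1/9 units of d for one more unit of g.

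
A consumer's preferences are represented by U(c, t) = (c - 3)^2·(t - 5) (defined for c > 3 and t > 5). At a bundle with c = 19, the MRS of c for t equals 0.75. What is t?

t = 11

MU_c = 2·(c−3)·(t−5), MU_t = (c−3)^2.
MRS = (2/1)·(t−5)/(c−3).
Substitute c = 19: MRS = (t − 5)/8. Setting this equal to 0.75 gives t − 5 = 0.75·8 = 6, so t = 11.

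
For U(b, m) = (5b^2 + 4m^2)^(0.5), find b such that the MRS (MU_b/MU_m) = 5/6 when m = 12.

b = 8

For CES with ρ = 2, MRS = (5/4)·(m/b)^(-1).
Setting (5/4)·(12/b)^(-1) = 5/6 gives (12/b)^(-1) = 2/3, so 12/b = 1.5 and b = 8.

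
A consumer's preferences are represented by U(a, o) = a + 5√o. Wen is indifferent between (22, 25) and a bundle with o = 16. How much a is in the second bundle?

a = 27

U(22, 25) = 47.
Set U(a, 16) = 47 and solve.
With o = 16: √16 = 4, so a = 47 − 5·4 = 27.
Check: U(27, 16) = 47.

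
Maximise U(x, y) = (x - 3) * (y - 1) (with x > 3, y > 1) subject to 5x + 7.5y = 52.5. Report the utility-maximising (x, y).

MU_x = (y−1), MU_y = (x−3).
MRS = (y−1)/(x−3).
Tangency: set MRS = p_x/p_y = 5/7.5 = 2/3.
So (y − 1)/(x − 3) = 2/3, i.e. (y − 1) = (2/3)·(x − 3).
Rewrite the budget in excess-of-subsistence terms: 5·(x − 3) + 7.5·(y − 1) = 52.5 − 5·3 − 7.5·1 = 30.
Substituting, 10·(x − 3) = 30, so x − 3 = 3 and x* = 6.
Then y − 1 = (2/3)·3 = 2, so y* = 3.

x* = 6, y* = 3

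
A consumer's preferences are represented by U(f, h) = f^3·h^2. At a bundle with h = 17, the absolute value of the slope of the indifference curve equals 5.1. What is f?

MU_f = 3·f^2·h^2 and MU_h = 2·f^3·h.
MRS = MU_f/MU_h = (3/2)·h/f.
Substitute h = 17: MRS = 25.5/f. Setting 25.5/f = 5.1 gives f = 25.5/5.1 = 5.

f = 5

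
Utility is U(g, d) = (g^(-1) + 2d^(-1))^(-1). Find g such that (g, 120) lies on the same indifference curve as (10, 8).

U depends on (g, d) only through S = g^(-1) + 2d^(-1), so equal utility means equal S. At (10, 8): S = 0.35.
With d = 120: 2·120^(-1) = 1/60, so g^(-1) = 0.35 − 1/60 = 1/3.
Hence g = 1/(1/3) = 3.
Check: U(3, 120) = 2.8571.

g = 3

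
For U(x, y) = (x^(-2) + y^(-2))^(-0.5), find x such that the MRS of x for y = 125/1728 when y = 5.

x = 12

For CES with ρ = -2, MRS = (y/x)^3.
Setting (5/x)^3 = 125/1728 gives 5/x = 5/12 and x = 12.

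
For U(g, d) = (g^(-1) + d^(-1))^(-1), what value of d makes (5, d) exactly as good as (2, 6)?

U depends on (g, d) only through S = g^(-1) + d^(-1), so equal utility means equal S. At (2, 6): S = 2/3.
With g = 5: 5^(-1) = 0.2, so d^(-1) = 2/3 − 0.2 = 7/15.
Hence d = 1/(7/15) = 15/7.
Check: U(5, 15/7) = 1.5.

d = 15/7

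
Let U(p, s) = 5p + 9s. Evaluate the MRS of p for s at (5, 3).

MRS = 5/9

MU_p = 5, MU_s = 9, so MRS = 5/9 at every bundle.
At (5, 3): MRS = 5/9.
That is, one extra unit of p is worth 5/9 units of s at the margin.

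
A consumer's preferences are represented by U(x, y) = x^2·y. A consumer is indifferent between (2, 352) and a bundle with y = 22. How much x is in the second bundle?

x = 8

U(2, 352) = 1408.
Set U(x, 22) = 1408 and solve.
With y = 22: x^2 = 1408/22 = 64; taking the square root, x = 8.
Check: U(8, 22) = 1408.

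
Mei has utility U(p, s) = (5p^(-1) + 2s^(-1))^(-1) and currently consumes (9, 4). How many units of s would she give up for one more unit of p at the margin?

MRS = 40/81

For CES with ρ = -1, MRS = (5/2)·(s/p)^2.
At (9, 4): MRS = 40/81.
So at (9, 4) the consumer would give up 40/81 units of s for one more unit of p.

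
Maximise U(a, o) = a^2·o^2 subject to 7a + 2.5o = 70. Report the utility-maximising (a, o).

a* = 5, o* = 14

MU_a = 2·a·o^2 and MU_o = 2·a^2·o.
MRS = MU_a/MU_o = o/a.
Tangency: set MRS = p_a/p_o = 7/2.5 = 2.8.
So o/a = 2.8, i.e. o = 2.8·a.
Substitute into the budget 7·a + 2.5·o = 70: 14·a = 70, so a* = 5.
Then o* = 2.8·5 = 14.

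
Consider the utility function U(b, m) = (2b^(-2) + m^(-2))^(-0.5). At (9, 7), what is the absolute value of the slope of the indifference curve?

MRS = 686/729

For CES with ρ = -2, MRS = (2/1)·(m/b)^3.
At (9, 7): MRS = 686/729.
The indifference curve has slope −686/729 at this bundle.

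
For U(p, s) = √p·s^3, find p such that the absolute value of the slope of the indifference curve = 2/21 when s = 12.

p = 21

MU_p = 0.5·p^(-0.5)·s^3 and MU_s = 3·√p·s^2.
MRS = MU_p/MU_s = (1/6)·s/p.
Substitute s = 12: MRS = 2/p. Setting 2/p = 2/21 gives p = 2/(2/21) = 21.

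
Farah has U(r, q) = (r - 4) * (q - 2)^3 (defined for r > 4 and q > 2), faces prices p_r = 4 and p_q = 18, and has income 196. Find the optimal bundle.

r* = 13, q* = 8

MU_r = (q−2)^3, MU_q = 3·(r−4)·(q−2)^2.
MRS = (1/3)·(q−2)/(r−4).
Tangency: set MRS = p_r/p_q = 4/18 = 2/9.
So (1/3)·(q − 2)/(r − 4) = 2/9, i.e. (q − 2) = (2/3)·(r − 4).
Rewrite the budget in excess-of-subsistence terms: 4·(r − 4) + 18·(q − 2) = 196 − 4·4 − 18·2 = 144.
Substituting, 16·(r − 4) = 144, so r − 4 = 9 and r* = 13.
Then q − 2 = (2/3)·9 = 6, so q* = 8.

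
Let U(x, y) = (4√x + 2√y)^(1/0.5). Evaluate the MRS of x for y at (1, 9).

For CES with ρ = 0.5, MRS = (4/2)·√(y/x).
At (1, 9): MRS = 6.
That is, one extra unit of x is worth 6 units of y at the margin.

MRS = 6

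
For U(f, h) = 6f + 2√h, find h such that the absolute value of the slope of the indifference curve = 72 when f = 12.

h = 144

MU_f = 6, MU_h = 2/(2√h).
MRS = 6 ÷ (2/(2√h)).
MRS depends only on h: 6·√h = 72 ⇒ √h = 72/6 = 12 ⇒ h = 144.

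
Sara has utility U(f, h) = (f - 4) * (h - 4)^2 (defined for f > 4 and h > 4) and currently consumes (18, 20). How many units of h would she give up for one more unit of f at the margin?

MU_f = (h−4)^2, MU_h = 2·(f−4)·(h−4).
MRS = (1/2)·(h−4)/(f−4).
At (18, 20): MRS = 4/7.
So at (18, 20) the consumer would give up 4/7 units of h for one more unit of f.

MRS = 4/7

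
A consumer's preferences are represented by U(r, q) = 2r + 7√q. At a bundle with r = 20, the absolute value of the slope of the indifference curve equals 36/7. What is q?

q = 81

MU_r = 2, MU_q = 7/(2√q).
MRS = 2 ÷ (7/(2√q)).
MRS depends only on q: (4/7)·√q = 36/7 ⇒ √q = (36/7)/(4/7) = 9 ⇒ q = 81.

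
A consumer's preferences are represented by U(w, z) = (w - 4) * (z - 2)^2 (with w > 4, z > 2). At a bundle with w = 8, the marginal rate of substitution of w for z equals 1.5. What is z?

z = 14

MU_w = (z−2)^2, MU_z = 2·(w−4)·(z−2).
MRS = (1/2)·(z−2)/(w−4).
Substitute w = 8: MRS = (z − 2)/8. Setting this equal to 1.5 gives z − 2 = 1.5·8 = 12, so z = 14.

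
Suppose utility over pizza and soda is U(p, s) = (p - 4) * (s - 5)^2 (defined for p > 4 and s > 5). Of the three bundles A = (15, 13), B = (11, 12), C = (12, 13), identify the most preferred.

Evaluate utility at each bundle:
U(A) = 704.
U(B) = 343.
U(C) = 512.
Highest utility is A, so A ≻ C ≻ B.

Bundle A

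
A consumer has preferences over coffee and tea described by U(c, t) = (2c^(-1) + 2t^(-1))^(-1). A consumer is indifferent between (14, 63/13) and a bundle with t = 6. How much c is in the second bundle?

c = 9

U depends on (c, t) only through S = 2c^(-1) + 2t^(-1), so equal utility means equal S. At (14, 63/13): S = 5/9.
With t = 6: 2·6^(-1) = 1/3, so 2c^(-1) = 5/9 − 1/3 = 2/9, i.e. c^(-1) = 1/9.
Hence c = 1/(1/9) = 9.
Check: U(9, 6) = 1.8.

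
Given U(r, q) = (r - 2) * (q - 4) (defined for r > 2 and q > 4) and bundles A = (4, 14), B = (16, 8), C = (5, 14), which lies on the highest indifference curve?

Evaluate utility at each bundle:
U(A) = 20.
U(B) = 56.
U(C) = 30.
Highest utility is B, so B ≻ C ≻ A.

Bundle B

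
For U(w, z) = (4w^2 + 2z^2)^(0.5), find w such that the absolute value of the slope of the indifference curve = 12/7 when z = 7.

w = 6

For CES with ρ = 2, MRS = (4/2)·(z/w)^(-1).
Setting (4/2)·(7/w)^(-1) = 12/7 gives (7/w)^(-1) = 6/7, so 7/w = 7/6 and w = 6.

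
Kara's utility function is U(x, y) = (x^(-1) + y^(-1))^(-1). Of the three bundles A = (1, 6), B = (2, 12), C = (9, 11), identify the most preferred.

Evaluate utility at each bundle:
U(A) = 0.857.
U(B) = 1.714.
U(C) = 4.950.
Highest utility is C, so C ≻ B ≻ A.

Bundle C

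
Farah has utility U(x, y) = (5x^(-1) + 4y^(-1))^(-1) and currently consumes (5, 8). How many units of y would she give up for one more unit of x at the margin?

MRS = 3.2

For CES with ρ = -1, MRS = (5/4)·(y/x)^2.
At (5, 8): MRS = 3.2.
So at (5, 8) the consumer would give up 3.2 units of y for one more unit of x.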